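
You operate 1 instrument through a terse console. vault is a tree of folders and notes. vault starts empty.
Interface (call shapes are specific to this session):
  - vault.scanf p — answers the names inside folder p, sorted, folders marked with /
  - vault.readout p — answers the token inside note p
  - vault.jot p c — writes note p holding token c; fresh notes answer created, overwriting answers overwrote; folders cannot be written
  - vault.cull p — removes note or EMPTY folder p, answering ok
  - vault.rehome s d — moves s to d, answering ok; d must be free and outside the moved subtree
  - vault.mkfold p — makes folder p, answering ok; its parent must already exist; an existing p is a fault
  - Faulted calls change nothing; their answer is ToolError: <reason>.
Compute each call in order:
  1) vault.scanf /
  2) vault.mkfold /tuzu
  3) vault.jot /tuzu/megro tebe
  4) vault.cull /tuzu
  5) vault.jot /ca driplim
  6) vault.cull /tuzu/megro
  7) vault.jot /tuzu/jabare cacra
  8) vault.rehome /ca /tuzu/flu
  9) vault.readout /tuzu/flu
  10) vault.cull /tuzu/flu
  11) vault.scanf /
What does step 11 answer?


Answer: [tuzu/]

Derivation:
;; vault.scanf(p→/) == []
;; vault.mkfold(p→/tuzu) == ok
;; vault.jot(p→/tuzu/megro, c→tebe) == created
;; vault.cull(p→/tuzu) == ToolError: not empty
;; vault.jot(p→/ca, c→driplim) == created
;; vault.cull(p→/tuzu/megro) == ok
;; vault.jot(p→/tuzu/jabare, c→cacra) == created
;; vault.rehome(s→/ca, d→/tuzu/flu) == ok
;; vault.readout(p→/tuzu/flu) == driplim
;; vault.cull(p→/tuzu/flu) == ok
;; vault.scanf(p→/) == [tuzu/]


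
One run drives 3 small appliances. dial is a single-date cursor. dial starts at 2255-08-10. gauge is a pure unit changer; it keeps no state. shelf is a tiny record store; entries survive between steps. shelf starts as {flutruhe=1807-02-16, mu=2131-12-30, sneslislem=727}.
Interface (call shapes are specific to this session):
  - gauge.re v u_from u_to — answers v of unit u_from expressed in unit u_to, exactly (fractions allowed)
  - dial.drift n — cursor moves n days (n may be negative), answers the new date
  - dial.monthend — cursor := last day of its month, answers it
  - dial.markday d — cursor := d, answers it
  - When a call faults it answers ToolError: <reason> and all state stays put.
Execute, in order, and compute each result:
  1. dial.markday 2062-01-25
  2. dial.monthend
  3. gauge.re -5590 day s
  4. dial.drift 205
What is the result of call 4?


Answer: 2062-08-24

Derivation:
·→ dial.markday(2062-01-25)
·← 2062-01-25
·→ dial.monthend()
·← 2062-01-31
·→ gauge.re(-5590, day, s)
·← -482976000
·→ dial.drift(205)
·← 2062-08-24


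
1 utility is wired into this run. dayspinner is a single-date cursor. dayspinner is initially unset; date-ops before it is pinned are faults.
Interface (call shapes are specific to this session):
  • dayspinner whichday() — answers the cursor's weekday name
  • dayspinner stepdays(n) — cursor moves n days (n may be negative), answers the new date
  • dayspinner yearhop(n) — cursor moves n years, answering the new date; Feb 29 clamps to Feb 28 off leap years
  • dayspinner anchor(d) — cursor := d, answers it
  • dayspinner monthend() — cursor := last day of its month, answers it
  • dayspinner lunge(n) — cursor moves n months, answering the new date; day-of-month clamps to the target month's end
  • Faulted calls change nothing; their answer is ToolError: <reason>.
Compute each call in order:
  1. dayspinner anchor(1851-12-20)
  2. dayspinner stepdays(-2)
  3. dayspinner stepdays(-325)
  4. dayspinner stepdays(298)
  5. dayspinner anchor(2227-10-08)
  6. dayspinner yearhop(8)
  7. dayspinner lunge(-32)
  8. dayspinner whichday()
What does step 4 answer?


~$ dayspinner anchor d=1851-12-20
:: 1851-12-20
~$ dayspinner stepdays n=-2
:: 1851-12-18
~$ dayspinner stepdays n=-325
:: 1851-01-27
~$ dayspinner stepdays n=298
:: 1851-11-21
~$ dayspinner anchor d=2227-10-08
:: 2227-10-08
~$ dayspinner yearhop n=8
:: 2235-10-08
~$ dayspinner lunge n=-32
:: 2233-02-08
~$ dayspinner whichday
:: Friday

Answer: 1851-11-21


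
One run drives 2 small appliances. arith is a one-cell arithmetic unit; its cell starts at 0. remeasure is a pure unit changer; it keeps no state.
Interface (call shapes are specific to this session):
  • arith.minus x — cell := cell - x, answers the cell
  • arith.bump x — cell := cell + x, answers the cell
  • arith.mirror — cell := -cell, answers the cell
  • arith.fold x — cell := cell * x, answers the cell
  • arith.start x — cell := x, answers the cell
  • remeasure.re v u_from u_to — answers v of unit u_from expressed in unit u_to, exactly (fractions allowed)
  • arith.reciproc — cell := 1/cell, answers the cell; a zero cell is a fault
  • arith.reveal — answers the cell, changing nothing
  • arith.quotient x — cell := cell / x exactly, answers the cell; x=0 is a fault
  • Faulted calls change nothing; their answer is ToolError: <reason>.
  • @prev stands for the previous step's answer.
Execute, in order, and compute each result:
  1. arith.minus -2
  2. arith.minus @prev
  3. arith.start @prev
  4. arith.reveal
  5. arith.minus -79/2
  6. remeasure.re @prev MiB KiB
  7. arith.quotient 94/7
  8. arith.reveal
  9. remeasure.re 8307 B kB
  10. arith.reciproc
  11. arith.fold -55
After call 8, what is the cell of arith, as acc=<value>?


Answer: acc=553/188

Derivation:
I invoke arith.minus with -2, giving 2.
I use arith.minus with @prev, yielding 0.
Now I run arith.start with @prev, and observe 0.
Invoking arith.reveal(), giving 0.
I run arith.minus with -79/2, → 79/2.
Now I run remeasure.re with @prev, MiB, KiB, which returns 40448.
Calling arith.quotient with 94/7, and observe 553/188.
I use arith.reveal(), which returns 553/188.
Calling remeasure.re with 8307, B, kB: 8307/1000.
Next I call arith.reciproc(), → 188/553.
I run arith.fold with -55, and see -10340/553.


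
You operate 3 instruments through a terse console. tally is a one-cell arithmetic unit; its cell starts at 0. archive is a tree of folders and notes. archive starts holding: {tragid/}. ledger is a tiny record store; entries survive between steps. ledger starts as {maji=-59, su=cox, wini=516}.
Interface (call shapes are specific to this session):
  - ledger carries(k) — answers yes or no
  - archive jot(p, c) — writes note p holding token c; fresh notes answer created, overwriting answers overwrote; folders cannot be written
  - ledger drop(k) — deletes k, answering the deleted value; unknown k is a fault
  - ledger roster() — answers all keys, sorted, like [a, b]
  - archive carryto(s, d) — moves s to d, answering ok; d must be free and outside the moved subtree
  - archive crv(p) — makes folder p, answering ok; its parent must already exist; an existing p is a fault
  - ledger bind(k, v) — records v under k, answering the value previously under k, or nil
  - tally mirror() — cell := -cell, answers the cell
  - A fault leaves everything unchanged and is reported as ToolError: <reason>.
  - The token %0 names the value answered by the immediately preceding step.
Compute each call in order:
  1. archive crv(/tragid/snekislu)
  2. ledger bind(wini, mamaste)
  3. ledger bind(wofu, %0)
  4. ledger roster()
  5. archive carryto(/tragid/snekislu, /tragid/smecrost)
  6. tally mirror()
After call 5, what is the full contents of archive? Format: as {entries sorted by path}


Act: archive crv[p: /tragid/snekislu]
Obs: ok
Act: ledger bind[k: wini; v: mamaste]
Obs: 516
Act: ledger bind[k: wofu; v: %0]
Obs: nil
Act: ledger roster[]
Obs: [maji, su, wini, wofu]
Act: archive carryto[s: /tragid/snekislu; d: /tragid/smecrost]
Obs: ok
Act: tally mirror[]
Obs: 0

Answer: {tragid/, tragid/smecrost/}


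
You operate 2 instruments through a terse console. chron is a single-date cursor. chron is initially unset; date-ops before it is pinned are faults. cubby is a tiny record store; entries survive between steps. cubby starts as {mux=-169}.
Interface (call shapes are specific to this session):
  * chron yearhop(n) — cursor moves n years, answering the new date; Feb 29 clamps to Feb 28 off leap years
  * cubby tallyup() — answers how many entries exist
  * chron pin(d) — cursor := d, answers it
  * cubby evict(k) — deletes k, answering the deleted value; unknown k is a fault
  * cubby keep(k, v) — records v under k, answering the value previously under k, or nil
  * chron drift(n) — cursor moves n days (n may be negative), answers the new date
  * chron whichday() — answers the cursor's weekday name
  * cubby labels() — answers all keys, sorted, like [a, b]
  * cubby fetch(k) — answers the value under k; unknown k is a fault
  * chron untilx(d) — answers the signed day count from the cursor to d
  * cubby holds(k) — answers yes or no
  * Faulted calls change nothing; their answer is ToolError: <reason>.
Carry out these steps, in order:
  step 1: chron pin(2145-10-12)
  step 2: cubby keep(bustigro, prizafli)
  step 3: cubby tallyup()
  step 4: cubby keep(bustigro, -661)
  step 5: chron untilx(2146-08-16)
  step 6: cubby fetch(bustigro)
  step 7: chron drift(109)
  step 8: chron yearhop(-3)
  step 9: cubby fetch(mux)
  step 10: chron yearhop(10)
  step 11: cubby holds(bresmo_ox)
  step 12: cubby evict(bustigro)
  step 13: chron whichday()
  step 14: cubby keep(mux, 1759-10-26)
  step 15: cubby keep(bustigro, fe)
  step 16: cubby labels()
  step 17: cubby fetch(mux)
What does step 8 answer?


Answer: 2143-01-29

Derivation:
→ chron pin(d='2145-10-12')
← 2145-10-12
→ cubby keep(k='bustigro', v='prizafli')
← nil
→ cubby tallyup()
← 2
→ cubby keep(k='bustigro', v='-661')
← prizafli
→ chron untilx(d='2146-08-16')
← 308
→ cubby fetch(k='bustigro')
← -661
→ chron drift(n='109')
← 2146-01-29
→ chron yearhop(n='-3')
← 2143-01-29
→ cubby fetch(k='mux')
← -169
→ chron yearhop(n='10')
← 2153-01-29
→ cubby holds(k='bresmo_ox')
← no
→ cubby evict(k='bustigro')
← -661
→ chron whichday()
← Monday
→ cubby keep(k='mux', v='1759-10-26')
← -169
→ cubby keep(k='bustigro', v='fe')
← nil
→ cubby labels()
← [bustigro, mux]
→ cubby fetch(k='mux')
← 1759-10-26


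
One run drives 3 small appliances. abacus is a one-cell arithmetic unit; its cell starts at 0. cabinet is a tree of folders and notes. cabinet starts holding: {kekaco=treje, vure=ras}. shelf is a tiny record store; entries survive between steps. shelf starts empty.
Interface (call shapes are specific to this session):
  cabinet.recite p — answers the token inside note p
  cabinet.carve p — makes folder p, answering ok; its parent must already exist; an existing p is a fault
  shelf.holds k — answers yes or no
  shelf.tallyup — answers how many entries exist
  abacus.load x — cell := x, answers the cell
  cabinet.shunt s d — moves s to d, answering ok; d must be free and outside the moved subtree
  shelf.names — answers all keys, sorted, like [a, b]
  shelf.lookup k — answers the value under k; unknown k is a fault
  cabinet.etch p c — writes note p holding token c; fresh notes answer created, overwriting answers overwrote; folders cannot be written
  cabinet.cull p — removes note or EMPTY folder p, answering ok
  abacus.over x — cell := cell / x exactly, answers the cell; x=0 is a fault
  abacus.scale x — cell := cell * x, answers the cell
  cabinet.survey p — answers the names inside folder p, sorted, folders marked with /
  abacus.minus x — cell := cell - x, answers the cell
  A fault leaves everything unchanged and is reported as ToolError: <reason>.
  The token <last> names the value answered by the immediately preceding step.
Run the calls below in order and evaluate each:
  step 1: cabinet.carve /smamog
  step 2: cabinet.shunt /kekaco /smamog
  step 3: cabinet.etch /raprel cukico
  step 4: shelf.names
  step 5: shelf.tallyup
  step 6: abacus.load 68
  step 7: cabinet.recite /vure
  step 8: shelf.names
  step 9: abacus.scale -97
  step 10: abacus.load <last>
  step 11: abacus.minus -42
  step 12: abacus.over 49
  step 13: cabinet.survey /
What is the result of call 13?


Step: carve[p=/smamog]
Result: ok
Step: shunt[s=/kekaco; d=/smamog]
Result: ToolError: exists
Step: etch[p=/raprel; c=cukico]
Result: created
Step: names[]
Result: []
Step: tallyup[]
Result: 0
Step: load[x=68]
Result: 68
Step: recite[p=/vure]
Result: ras
Step: names[]
Result: []
Step: scale[x=-97]
Result: -6596
Step: load[x=<last>]
Result: -6596
Step: minus[x=-42]
Result: -6554
Step: over[x=49]
Result: -6554/49
Step: survey[p=/]
Result: [kekaco, raprel, smamog/, vure]

Answer: [kekaco, raprel, smamog/, vure]


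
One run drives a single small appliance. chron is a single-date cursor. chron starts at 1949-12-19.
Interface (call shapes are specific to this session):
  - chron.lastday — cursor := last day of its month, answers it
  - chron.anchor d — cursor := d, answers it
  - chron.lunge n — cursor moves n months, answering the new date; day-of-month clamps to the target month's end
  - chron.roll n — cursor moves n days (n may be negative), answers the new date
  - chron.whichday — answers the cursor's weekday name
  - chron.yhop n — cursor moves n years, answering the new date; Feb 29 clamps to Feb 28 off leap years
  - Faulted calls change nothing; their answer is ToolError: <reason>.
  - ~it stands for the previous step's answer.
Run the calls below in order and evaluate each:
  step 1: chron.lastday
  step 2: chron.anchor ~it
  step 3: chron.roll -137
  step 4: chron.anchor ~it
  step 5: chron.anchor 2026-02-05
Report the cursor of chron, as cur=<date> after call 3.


Answer: cur=1949-08-16

Derivation:
[in] lastday
  1949-12-31
[in] anchor ~it
  1949-12-31
[in] roll -137
  1949-08-16
[in] anchor ~it
  1949-08-16
[in] anchor 2026-02-05
  2026-02-05


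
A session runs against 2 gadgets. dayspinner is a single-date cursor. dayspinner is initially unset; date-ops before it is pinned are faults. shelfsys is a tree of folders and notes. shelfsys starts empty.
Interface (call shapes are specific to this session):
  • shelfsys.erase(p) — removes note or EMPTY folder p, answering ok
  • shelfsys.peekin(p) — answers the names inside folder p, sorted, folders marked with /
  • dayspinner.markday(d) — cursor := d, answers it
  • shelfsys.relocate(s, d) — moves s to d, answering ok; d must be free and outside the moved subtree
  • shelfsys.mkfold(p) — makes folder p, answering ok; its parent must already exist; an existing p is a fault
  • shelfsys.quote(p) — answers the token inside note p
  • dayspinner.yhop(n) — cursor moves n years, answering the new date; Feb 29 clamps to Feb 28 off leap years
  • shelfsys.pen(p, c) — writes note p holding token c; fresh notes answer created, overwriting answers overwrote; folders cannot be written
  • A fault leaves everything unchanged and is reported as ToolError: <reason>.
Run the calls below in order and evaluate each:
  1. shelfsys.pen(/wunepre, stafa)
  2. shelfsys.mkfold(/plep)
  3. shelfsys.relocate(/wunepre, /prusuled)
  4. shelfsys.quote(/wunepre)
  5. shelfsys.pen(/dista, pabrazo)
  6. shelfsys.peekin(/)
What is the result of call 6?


Answer: [dista, plep/, prusuled]

Derivation:
==> shelfsys.pen(/wunepre, stafa)
<== created
==> shelfsys.mkfold(/plep)
<== ok
==> shelfsys.relocate(/wunepre, /prusuled)
<== ok
==> shelfsys.quote(/wunepre)
<== ToolError: not found
==> shelfsys.pen(/dista, pabrazo)
<== created
==> shelfsys.peekin(/)
<== [dista, plep/, prusuled]


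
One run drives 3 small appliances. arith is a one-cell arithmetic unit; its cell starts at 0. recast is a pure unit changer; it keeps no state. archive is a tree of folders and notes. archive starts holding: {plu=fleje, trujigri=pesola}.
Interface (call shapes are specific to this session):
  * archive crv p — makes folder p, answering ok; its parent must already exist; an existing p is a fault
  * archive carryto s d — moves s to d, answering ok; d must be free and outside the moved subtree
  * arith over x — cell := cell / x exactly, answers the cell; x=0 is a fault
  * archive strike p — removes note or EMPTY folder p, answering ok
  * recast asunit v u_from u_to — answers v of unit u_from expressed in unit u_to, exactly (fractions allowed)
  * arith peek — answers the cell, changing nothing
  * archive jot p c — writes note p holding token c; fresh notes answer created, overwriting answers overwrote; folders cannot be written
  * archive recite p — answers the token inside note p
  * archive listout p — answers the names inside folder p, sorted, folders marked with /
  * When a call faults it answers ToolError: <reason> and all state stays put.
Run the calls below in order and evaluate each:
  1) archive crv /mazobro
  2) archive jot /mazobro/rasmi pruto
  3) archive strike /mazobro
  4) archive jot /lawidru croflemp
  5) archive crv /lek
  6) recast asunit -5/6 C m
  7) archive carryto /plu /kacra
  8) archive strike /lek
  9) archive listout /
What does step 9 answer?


Answer: [kacra, lawidru, mazobro/, trujigri]

Derivation:
CALL archive crv[p='/mazobro']
RET  ok
CALL archive jot[p='/mazobro/rasmi'; c='pruto']
RET  created
CALL archive strike[p='/mazobro']
RET  ToolError: not empty
CALL archive jot[p='/lawidru'; c='croflemp']
RET  created
CALL archive crv[p='/lek']
RET  ok
CALL recast asunit[v='-5/6'; u_from='C'; u_to='m']
RET  ToolError: incompatible units
CALL archive carryto[s='/plu'; d='/kacra']
RET  ok
CALL archive strike[p='/lek']
RET  ok
CALL archive listout[p='/']
RET  [kacra, lawidru, mazobro/, trujigri]


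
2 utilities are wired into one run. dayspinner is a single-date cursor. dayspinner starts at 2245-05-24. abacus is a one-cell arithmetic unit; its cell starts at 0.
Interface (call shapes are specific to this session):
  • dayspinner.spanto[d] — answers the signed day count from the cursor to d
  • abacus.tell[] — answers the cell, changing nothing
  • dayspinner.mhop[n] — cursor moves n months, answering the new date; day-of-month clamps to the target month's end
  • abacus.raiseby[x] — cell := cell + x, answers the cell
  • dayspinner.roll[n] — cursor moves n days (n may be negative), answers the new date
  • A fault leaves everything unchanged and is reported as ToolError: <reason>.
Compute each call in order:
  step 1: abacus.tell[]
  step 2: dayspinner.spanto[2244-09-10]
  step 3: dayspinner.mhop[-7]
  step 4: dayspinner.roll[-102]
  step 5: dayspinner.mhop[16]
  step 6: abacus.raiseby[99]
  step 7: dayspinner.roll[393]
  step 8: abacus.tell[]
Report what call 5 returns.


Using abacus.tell, giving 0.
Using dayspinner.spanto using 2244-09-10, and observe -256.
Then dayspinner.mhop using -7, and get 2244-10-24.
I run dayspinner.roll using -102, and get 2244-07-14.
I use dayspinner.mhop using 16, and see 2245-11-14.
Invoking abacus.raiseby using 99, giving 99.
Now I run dayspinner.roll using 393: 2246-12-12.
I run abacus.tell, and observe 99.

Answer: 2245-11-14


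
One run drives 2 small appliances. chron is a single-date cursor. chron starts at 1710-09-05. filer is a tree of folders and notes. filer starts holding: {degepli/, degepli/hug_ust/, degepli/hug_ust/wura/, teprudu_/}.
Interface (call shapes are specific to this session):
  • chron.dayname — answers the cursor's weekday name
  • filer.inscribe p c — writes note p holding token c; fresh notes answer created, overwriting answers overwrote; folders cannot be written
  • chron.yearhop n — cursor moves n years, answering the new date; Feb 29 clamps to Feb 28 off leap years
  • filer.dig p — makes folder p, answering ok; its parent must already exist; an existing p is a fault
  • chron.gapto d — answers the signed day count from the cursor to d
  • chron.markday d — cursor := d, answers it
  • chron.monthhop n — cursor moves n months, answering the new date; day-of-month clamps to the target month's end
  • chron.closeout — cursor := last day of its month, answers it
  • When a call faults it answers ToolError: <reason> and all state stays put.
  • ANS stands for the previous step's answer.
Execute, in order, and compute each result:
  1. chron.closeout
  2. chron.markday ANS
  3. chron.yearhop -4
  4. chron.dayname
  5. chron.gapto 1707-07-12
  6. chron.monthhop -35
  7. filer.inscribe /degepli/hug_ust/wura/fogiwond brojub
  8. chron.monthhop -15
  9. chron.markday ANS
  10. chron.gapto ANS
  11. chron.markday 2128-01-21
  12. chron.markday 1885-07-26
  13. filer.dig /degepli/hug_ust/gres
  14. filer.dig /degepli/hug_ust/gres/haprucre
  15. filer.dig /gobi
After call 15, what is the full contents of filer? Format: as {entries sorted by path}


Next I call closeout(), — result: 1710-09-30.
I call markday on d→ANS, and see 1710-09-30.
I run yearhop on n→-4, — result: 1706-09-30.
Calling dayname, and see Thursday.
Calling gapto on d→1707-07-12, and observe 285.
I try monthhop on n→-35: 1703-10-30.
Calling inscribe on p→/degepli/hug_ust/wura/fogiwond, c→brojub, yielding created.
Then monthhop on n→-15, → 1702-07-30.
Next I call markday on d→ANS, → 1702-07-30.
Now I run gapto on d→ANS: 0.
Using markday on d→2128-01-21, — result: 2128-01-21.
Now I run markday on d→1885-07-26: 1885-07-26.
Now I run dig on p→/degepli/hug_ust/gres, which returns ok.
I run dig on p→/degepli/hug_ust/gres/haprucre, which returns ok.
Now I run dig on p→/gobi, and see ok.

Answer: {degepli/, degepli/hug_ust/, degepli/hug_ust/gres/, degepli/hug_ust/gres/haprucre/, degepli/hug_ust/wura/, degepli/hug_ust/wura/fogiwond=brojub, gobi/, teprudu_/}


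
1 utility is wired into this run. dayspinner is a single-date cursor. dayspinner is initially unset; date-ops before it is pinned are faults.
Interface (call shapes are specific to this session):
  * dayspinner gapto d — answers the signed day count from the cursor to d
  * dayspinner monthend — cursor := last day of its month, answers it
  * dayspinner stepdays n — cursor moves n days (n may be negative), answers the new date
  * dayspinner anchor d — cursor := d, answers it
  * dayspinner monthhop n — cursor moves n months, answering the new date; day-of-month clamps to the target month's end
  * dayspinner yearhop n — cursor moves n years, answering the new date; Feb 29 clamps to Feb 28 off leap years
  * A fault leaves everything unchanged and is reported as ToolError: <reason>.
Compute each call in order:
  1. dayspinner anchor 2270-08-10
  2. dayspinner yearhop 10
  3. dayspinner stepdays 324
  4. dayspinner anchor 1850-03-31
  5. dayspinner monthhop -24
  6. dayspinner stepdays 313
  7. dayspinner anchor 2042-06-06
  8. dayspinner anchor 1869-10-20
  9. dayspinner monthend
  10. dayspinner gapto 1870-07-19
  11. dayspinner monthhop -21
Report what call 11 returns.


>> dayspinner anchor(2270-08-10)
<< 2270-08-10
>> dayspinner yearhop(10)
<< 2280-08-10
>> dayspinner stepdays(324)
<< 2281-06-30
>> dayspinner anchor(1850-03-31)
<< 1850-03-31
>> dayspinner monthhop(-24)
<< 1848-03-31
>> dayspinner stepdays(313)
<< 1849-02-07
>> dayspinner anchor(2042-06-06)
<< 2042-06-06
>> dayspinner anchor(1869-10-20)
<< 1869-10-20
>> dayspinner monthend()
<< 1869-10-31
>> dayspinner gapto(1870-07-19)
<< 261
>> dayspinner monthhop(-21)
<< 1868-01-31

Answer: 1868-01-31


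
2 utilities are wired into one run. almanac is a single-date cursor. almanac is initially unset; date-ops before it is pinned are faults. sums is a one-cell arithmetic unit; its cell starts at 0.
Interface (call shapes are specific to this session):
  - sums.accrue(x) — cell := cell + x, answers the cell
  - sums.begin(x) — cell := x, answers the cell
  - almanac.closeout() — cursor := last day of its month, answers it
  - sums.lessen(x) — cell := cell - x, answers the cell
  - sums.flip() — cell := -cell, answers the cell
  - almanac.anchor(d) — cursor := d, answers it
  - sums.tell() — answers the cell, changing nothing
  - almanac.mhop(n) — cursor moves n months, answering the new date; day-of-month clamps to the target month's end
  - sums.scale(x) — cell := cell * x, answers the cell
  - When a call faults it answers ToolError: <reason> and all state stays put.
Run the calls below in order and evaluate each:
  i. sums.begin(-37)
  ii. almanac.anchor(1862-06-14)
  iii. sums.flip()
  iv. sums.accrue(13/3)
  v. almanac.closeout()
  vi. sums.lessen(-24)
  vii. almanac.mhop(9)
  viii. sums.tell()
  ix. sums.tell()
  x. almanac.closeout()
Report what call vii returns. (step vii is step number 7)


$ sums.begin x=-37
  -37
$ almanac.anchor d=1862-06-14
  1862-06-14
$ sums.flip
  37
$ sums.accrue x=13/3
  124/3
$ almanac.closeout
  1862-06-30
$ sums.lessen x=-24
  196/3
$ almanac.mhop n=9
  1863-03-30
$ sums.tell
  196/3
$ sums.tell
  196/3
$ almanac.closeout
  1863-03-31

Answer: 1863-03-30


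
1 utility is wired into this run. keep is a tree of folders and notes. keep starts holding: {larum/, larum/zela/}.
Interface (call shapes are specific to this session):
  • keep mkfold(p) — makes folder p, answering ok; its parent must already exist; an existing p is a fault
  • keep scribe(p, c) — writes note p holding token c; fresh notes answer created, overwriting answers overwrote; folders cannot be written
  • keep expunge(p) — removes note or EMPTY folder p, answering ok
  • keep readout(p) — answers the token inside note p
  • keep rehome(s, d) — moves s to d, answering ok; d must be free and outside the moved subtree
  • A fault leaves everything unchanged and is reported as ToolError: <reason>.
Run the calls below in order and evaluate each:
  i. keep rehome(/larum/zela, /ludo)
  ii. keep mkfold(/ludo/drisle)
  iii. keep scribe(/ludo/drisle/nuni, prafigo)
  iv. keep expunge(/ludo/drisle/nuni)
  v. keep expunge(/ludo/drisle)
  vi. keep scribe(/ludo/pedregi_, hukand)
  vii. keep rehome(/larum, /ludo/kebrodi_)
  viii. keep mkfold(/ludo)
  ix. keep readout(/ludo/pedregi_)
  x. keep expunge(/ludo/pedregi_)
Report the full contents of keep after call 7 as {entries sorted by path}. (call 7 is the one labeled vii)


Answer: {ludo/, ludo/kebrodi_/, ludo/pedregi_=hukand}

Derivation:
I run keep rehome with s=/larum/zela, d=/ludo: ok.
Using keep mkfold with p=/ludo/drisle, → ok.
Next I call keep scribe with p=/ludo/drisle/nuni, c=prafigo, and get created.
Then keep expunge with p=/ludo/drisle/nuni, which returns ok.
Invoking keep expunge with p=/ludo/drisle, → ok.
Invoking keep scribe with p=/ludo/pedregi_, c=hukand, giving created.
Next I call keep rehome with s=/larum, d=/ludo/kebrodi_: ok.
I use keep mkfold with p=/ludo, and observe ToolError: exists.
Next I call keep readout with p=/ludo/pedregi_, and observe hukand.
Now I run keep expunge with p=/ludo/pedregi_, — result: ok.


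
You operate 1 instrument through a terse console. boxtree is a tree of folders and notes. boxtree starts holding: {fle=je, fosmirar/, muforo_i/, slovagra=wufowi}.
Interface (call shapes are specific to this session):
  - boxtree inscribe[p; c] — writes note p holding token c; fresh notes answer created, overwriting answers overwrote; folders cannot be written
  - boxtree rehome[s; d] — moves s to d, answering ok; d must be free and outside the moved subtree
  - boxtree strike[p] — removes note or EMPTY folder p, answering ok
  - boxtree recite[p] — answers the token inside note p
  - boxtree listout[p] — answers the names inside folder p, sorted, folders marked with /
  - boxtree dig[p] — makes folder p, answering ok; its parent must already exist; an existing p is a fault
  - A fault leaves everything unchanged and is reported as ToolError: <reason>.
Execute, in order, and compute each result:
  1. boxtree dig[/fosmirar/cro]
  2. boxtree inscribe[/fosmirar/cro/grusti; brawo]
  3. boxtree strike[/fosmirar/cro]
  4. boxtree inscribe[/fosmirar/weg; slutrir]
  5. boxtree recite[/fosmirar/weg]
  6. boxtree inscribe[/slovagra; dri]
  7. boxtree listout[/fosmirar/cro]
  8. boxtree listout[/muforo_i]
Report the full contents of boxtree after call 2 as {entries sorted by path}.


# 1. boxtree dig(p=/fosmirar/cro) -> ok
# 2. boxtree inscribe(p=/fosmirar/cro/grusti, c=brawo) -> created
# 3. boxtree strike(p=/fosmirar/cro) -> ToolError: not empty
# 4. boxtree inscribe(p=/fosmirar/weg, c=slutrir) -> created
# 5. boxtree recite(p=/fosmirar/weg) -> slutrir
# 6. boxtree inscribe(p=/slovagra, c=dri) -> overwrote
# 7. boxtree listout(p=/fosmirar/cro) -> [grusti]
# 8. boxtree listout(p=/muforo_i) -> []

Answer: {fle=je, fosmirar/, fosmirar/cro/, fosmirar/cro/grusti=brawo, muforo_i/, slovagra=wufowi}


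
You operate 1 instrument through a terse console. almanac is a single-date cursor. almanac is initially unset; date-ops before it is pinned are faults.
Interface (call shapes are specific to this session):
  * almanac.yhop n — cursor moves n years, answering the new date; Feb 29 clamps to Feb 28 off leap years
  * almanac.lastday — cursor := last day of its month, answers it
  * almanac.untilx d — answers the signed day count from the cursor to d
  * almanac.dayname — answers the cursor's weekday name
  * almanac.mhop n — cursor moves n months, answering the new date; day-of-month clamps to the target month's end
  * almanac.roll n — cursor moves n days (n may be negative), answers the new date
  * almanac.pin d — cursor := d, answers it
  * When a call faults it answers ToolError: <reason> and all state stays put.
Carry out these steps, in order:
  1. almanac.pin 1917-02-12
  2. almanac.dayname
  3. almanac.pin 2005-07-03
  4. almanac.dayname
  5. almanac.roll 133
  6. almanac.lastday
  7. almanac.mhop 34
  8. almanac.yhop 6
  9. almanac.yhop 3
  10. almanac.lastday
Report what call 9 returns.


Answer: 2017-09-30

Derivation:
# 1. almanac.pin(d='1917-02-12') -> 1917-02-12
# 2. almanac.dayname() -> Monday
# 3. almanac.pin(d='2005-07-03') -> 2005-07-03
# 4. almanac.dayname() -> Sunday
# 5. almanac.roll(n='133') -> 2005-11-13
# 6. almanac.lastday() -> 2005-11-30
# 7. almanac.mhop(n='34') -> 2008-09-30
# 8. almanac.yhop(n='6') -> 2014-09-30
# 9. almanac.yhop(n='3') -> 2017-09-30
# 10. almanac.lastday() -> 2017-09-30


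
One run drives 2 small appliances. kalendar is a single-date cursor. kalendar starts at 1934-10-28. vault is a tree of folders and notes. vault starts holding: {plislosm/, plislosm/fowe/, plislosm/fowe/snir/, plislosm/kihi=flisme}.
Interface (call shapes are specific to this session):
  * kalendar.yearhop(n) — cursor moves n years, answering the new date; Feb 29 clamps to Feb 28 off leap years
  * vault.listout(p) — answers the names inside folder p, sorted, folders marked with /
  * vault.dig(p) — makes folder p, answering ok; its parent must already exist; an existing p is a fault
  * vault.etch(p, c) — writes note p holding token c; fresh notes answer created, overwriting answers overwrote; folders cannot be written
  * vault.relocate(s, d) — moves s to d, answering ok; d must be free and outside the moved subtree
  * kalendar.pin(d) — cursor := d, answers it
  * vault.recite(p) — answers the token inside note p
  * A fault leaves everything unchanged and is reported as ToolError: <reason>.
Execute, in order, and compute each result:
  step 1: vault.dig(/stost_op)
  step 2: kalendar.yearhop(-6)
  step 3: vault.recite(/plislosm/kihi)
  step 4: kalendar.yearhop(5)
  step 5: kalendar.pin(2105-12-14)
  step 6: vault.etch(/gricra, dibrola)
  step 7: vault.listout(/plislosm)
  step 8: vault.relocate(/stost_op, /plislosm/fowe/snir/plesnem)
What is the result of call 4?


Answer: 1933-10-28

Derivation:
;; dig(p=/stost_op) ~> ok
;; yearhop(n=-6) ~> 1928-10-28
;; recite(p=/plislosm/kihi) ~> flisme
;; yearhop(n=5) ~> 1933-10-28
;; pin(d=2105-12-14) ~> 2105-12-14
;; etch(p=/gricra, c=dibrola) ~> created
;; listout(p=/plislosm) ~> [fowe/, kihi]
;; relocate(s=/stost_op, d=/plislosm/fowe/snir/plesnem) ~> ok


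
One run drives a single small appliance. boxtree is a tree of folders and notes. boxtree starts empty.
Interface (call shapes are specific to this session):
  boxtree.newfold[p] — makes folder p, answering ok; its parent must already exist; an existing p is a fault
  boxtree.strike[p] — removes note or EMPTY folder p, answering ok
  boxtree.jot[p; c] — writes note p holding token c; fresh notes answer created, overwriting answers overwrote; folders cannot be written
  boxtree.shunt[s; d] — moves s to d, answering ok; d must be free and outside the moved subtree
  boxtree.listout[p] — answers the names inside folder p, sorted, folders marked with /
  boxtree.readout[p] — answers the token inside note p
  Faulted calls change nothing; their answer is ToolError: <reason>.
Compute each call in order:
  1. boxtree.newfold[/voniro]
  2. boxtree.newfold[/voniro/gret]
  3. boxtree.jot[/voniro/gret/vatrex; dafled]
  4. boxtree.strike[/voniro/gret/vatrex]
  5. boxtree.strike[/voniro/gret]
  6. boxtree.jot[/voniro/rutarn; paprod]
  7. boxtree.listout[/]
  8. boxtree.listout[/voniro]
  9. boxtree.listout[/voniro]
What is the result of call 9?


Answer: [rutarn]

Derivation:
I run boxtree.newfold on p=/voniro, — result: ok.
I try boxtree.newfold on p=/voniro/gret, and get ok.
Calling boxtree.jot on p=/voniro/gret/vatrex, c=dafled, giving created.
Invoking boxtree.strike on p=/voniro/gret/vatrex, yielding ok.
Now I run boxtree.strike on p=/voniro/gret, — result: ok.
Using boxtree.jot on p=/voniro/rutarn, c=paprod, which returns created.
I call boxtree.listout on p=/, and see [voniro/].
Calling boxtree.listout on p=/voniro, → [rutarn].
Now I run boxtree.listout on p=/voniro, → [rutarn].


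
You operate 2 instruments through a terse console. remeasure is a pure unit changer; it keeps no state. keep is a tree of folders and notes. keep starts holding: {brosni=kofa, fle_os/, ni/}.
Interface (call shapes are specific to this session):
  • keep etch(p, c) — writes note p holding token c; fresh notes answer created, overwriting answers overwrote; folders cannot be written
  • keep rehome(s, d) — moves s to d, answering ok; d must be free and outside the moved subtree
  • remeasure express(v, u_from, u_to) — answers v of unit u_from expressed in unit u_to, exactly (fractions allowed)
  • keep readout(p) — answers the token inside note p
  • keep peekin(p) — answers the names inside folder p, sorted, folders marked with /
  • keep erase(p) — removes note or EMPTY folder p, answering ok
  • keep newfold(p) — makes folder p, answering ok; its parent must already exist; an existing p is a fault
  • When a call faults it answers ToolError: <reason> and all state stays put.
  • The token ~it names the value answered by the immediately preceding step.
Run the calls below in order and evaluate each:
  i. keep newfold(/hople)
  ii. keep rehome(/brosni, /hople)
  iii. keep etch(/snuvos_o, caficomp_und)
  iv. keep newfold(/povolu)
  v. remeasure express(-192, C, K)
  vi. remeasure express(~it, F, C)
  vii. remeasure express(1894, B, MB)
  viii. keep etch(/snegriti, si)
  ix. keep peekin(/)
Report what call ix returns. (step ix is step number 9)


Answer: [brosni, fle_os/, hople/, ni/, povolu/, snegriti, snuvos_o]

Derivation:
CALL keep newfold[p='/hople']
RET  ok
CALL keep rehome[s='/brosni'; d='/hople']
RET  ToolError: exists
CALL keep etch[p='/snuvos_o'; c='caficomp_und']
RET  created
CALL keep newfold[p='/povolu']
RET  ok
CALL remeasure express[v='-192'; u_from='C'; u_to='K']
RET  1623/20
CALL remeasure express[v='~it'; u_from='F'; u_to='C']
RET  983/36
CALL remeasure express[v='1894'; u_from='B'; u_to='MB']
RET  947/500000
CALL keep etch[p='/snegriti'; c='si']
RET  created
CALL keep peekin[p='/']
RET  [brosni, fle_os/, hople/, ni/, povolu/, snegriti, snuvos_o]


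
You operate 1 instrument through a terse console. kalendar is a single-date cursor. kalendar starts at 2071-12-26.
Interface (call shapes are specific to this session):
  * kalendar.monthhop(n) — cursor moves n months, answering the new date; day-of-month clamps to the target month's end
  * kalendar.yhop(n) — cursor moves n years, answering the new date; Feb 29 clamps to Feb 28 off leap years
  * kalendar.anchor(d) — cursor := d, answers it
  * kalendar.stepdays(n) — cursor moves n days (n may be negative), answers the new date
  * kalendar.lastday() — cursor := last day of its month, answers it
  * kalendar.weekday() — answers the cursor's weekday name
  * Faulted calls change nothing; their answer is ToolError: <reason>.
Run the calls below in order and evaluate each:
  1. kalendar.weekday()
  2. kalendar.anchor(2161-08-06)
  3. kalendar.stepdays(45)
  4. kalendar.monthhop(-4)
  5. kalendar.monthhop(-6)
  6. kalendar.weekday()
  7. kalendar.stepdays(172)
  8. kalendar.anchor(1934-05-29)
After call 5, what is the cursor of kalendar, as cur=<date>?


→ weekday()
← Saturday
→ anchor(d→2161-08-06)
← 2161-08-06
→ stepdays(n→45)
← 2161-09-20
→ monthhop(n→-4)
← 2161-05-20
→ monthhop(n→-6)
← 2160-11-20
→ weekday()
← Thursday
→ stepdays(n→172)
← 2161-05-11
→ anchor(d→1934-05-29)
← 1934-05-29

Answer: cur=2160-11-20


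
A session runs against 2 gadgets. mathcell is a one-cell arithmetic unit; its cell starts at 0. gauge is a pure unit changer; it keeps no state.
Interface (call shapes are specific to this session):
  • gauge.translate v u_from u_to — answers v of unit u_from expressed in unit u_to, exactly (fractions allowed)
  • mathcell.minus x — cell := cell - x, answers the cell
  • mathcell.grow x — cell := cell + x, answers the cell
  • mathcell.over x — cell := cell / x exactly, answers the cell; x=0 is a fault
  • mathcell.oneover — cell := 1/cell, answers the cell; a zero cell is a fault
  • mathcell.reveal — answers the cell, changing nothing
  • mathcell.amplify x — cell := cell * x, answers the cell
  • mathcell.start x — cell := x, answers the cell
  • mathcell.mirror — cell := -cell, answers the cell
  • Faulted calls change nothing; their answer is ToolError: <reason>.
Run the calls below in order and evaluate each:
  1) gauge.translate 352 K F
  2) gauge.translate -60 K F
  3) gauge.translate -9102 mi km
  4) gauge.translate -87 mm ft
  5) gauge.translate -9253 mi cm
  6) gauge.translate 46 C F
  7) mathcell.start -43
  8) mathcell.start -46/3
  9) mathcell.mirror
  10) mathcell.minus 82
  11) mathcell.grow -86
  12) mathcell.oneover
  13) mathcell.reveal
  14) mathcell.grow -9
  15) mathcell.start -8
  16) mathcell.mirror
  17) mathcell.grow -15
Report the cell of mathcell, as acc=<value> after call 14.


Answer: acc=-4125/458

Derivation:
>>> translate v='352' u_from='K' u_to='F'
[out] 17393/100
>>> translate v='-60' u_from='K' u_to='F'
[out] -56767/100
>>> translate v='-9102' u_from='mi' u_to='km'
[out] -228878892/15625
>>> translate v='-87' u_from='mm' u_to='ft'
[out] -145/508
>>> translate v='-9253' u_from='mi' u_to='cm'
[out] -7445630016/5
>>> translate v='46' u_from='C' u_to='F'
[out] 574/5
>>> start x='-43'
[out] -43
>>> start x='-46/3'
[out] -46/3
>>> mirror
[out] 46/3
>>> minus x='82'
[out] -200/3
>>> grow x='-86'
[out] -458/3
>>> oneover
[out] -3/458
>>> reveal
[out] -3/458
>>> grow x='-9'
[out] -4125/458
>>> start x='-8'
[out] -8
>>> mirror
[out] 8
>>> grow x='-15'
[out] -7


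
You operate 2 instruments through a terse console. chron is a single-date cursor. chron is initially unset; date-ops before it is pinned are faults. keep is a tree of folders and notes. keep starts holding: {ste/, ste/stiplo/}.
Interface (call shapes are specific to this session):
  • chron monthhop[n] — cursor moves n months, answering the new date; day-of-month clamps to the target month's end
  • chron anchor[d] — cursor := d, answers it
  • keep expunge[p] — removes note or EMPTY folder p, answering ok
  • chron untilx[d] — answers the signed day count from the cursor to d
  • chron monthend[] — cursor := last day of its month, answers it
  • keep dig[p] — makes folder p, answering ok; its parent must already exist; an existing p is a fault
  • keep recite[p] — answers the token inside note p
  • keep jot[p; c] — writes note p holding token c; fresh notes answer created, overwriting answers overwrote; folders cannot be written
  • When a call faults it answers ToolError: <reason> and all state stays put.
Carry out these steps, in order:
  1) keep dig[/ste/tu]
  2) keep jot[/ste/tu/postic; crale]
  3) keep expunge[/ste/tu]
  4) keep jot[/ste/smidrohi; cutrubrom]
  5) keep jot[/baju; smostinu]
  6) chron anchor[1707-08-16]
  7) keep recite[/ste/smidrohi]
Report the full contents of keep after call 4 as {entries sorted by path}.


$ keep dig p→/ste/tu
= ok
$ keep jot p→/ste/tu/postic c→crale
= created
$ keep expunge p→/ste/tu
= ToolError: not empty
$ keep jot p→/ste/smidrohi c→cutrubrom
= created
$ keep jot p→/baju c→smostinu
= created
$ chron anchor d→1707-08-16
= 1707-08-16
$ keep recite p→/ste/smidrohi
= cutrubrom

Answer: {ste/, ste/smidrohi=cutrubrom, ste/stiplo/, ste/tu/, ste/tu/postic=crale}
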